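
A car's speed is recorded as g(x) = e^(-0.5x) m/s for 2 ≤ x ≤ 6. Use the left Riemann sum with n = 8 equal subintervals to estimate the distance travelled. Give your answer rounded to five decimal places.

Δx = (6 − 2)/8 = 0.5.
Left endpoints: 2, 2.5, 3, 3.5, 4, 4.5, 5, 5.5.
g(2) ≈ 0.36788, g(2.5) ≈ 0.28650, g(3) ≈ 0.22313, g(3.5) ≈ 0.17377, g(4) ≈ 0.13534, g(4.5) ≈ 0.10540, g(5) ≈ 0.08208, g(5.5) ≈ 0.06393.
Sum = Δx · [g(2) + g(2.5) + g(3) + ...].
Sum ≈ 0.71902.

0.71902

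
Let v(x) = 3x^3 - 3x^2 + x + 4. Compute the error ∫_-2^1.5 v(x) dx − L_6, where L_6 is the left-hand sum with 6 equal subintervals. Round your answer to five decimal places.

Exact integral: ∫_-2^1.5 v(x) dx = -6.453125.
L_6 ≈ -20.0004340.
Error ≈ -6.453125 − (-20.0004340) ≈ 13.54731.

13.54731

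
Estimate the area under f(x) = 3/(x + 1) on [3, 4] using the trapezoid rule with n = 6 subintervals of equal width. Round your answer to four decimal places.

Δx = (4 − 3)/6 = 1/6.
f(3) = 0.75, f(19/6) = 0.72, f(10/3) = 9/13, f(3.5) = 2/3, f(11/3) = 9/14, f(23/6) = 18/29, f(4) = 0.6.
T_6 = (Δx/2)·[f(x_0) + 2f(x_1) + ... + 2f(x_{5}) + f(x_6)].
Sum ≈ 0.6696.

0.6696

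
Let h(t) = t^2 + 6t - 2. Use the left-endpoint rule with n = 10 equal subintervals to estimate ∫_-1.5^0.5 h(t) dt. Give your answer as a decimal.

-9.82

Δt = (0.5 − (-1.5))/10 = 0.2.
Left endpoints: -1.5, -1.3, -1.1, -0.9, -0.7, -0.5, -0.3, -0.1, 0.1, 0.3.
h(-1.5) = -8.75, h(-1.3) = -8.11, h(-1.1) = -7.39, h(-0.9) = -6.59, h(-0.7) = -5.71, h(-0.5) = -4.75, h(-0.3) = -3.71, h(-0.1) = -2.59, h(0.1) = -1.39, h(0.3) = -0.11.
Sum = Δt · [h(-1.5) + h(-1.3) + h(-1.1) + ...].
Sum = -9.82.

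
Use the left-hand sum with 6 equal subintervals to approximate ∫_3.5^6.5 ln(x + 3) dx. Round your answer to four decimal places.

6.1247

Δx = (6.5 − 3.5)/6 = 0.5.
Left endpoints: 3.5, 4, 4.5, 5, 5.5, 6.
f(3.5) ≈ 1.8718, f(4) ≈ 1.9459, f(4.5) ≈ 2.0149, f(5) ≈ 2.0794, f(5.5) ≈ 2.1401, f(6) ≈ 2.1972.
Sum = Δx · [f(3.5) + f(4) + f(4.5) + ...].
Sum ≈ 6.1247.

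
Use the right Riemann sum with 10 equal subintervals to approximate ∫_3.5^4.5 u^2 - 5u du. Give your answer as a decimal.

Δu = (4.5 − 3.5)/10 = 0.1.
Right endpoints: 3.6, 3.7, 3.8, 3.9, 4, 4.1, 4.2, 4.3, 4.4, 4.5.
f(3.6) = -5.04, f(3.7) = -4.81, f(3.8) = -4.56, f(3.9) = -4.29, f(4) = -4, f(4.1) = -3.69, f(4.2) = -3.36, f(4.3) = -3.01, f(4.4) = -2.64, f(4.5) = -2.25.
Sum = Δu · [f(3.6) + f(3.7) + f(3.8) + ...].
Sum = -3.765.

-3.765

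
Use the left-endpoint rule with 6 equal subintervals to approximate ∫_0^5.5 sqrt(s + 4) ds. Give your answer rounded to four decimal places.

13.6852

Δs = (5.5 − 0)/6 = 11/12.
Left endpoints: 0, 11/12, 11/6, 2.75, 11/3, 55/12.
f(0) ≈ 2.0000, f(11/12) ≈ 2.2174, f(11/6) ≈ 2.4152, f(2.75) ≈ 2.5981, f(11/3) ≈ 2.7689, f(55/12) ≈ 2.9297.
Sum = Δs · [f(0) + f(11/12) + f(11/6) + ...].
Sum ≈ 13.6852.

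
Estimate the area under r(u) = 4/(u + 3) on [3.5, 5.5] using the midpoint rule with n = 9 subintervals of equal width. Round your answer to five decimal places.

Δu = (5.5 − 3.5)/9 = 2/9.
Midpoints: 65/18, 23/6, 73/18, 77/18, 4.5, 85/18, 89/18, 31/6, 97/18.
r(65/18) = 72/119, r(23/6) = 24/41, r(73/18) = 72/127, r(77/18) = 72/131, r(4.5) = 8/15, r(85/18) = 72/139, r(89/18) = 72/143, r(31/6) = 24/49, r(97/18) = 72/151.
Sum = Δu · [r(65/18) + r(23/6) + r(73/18) + ...].
Sum ≈ 1.07298.

1.07298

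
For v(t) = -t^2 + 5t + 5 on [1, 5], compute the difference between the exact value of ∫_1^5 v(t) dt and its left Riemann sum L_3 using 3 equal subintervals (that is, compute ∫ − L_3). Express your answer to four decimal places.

Exact integral: ∫_1^5 v(t) dt ≈ 38.666667.
L_3 ≈ 40.148148.
Error ≈ 38.666667 − 40.148148 ≈ -1.4815.

-1.4815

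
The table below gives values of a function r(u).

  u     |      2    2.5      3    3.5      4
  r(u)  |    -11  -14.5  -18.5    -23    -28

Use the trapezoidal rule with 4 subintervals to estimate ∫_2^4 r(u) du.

Δu = 0.5.
T_4 = (0.5/2)·[(-11) + 2·(-14.5) + 2·(-18.5) + 2·(-23) + (-28)] = -37.75.

-37.75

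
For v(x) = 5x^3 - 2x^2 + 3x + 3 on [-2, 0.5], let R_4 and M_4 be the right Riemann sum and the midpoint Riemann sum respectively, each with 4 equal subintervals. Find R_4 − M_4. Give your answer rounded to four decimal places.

14.1479

R_4 ≈ -8.237305.
M_4 ≈ -22.385254.
R_4 − M_4 ≈ 14.1479.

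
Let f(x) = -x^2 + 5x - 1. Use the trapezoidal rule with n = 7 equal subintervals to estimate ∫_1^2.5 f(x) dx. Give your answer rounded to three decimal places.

6.739

Δx = (2.5 − 1)/7 = 3/14.
f(1) = 3, f(17/14) = 705/196, f(10/7) = 201/49, f(23/14) = 885/196, f(13/7) = 237/49, f(29/14) = 993/196, f(16/7) = 255/49, f(2.5) = 5.25.
T_7 = (Δx/2)·[f(x_0) + 2f(x_1) + ... + 2f(x_{6}) + f(x_7)].
Sum ≈ 6.739.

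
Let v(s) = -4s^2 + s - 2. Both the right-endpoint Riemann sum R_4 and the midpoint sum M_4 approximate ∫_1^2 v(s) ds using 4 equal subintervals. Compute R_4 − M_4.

R_4 = -11.25.
M_4 = -9.8125.
R_4 − M_4 = -1.4375.

-1.4375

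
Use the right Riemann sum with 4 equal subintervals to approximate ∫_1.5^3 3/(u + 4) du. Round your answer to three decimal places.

0.702

Δu = (3 − 1.5)/4 = 0.375.
Right endpoints: 1.875, 2.25, 2.625, 3.
f(1.875) = 24/47, f(2.25) = 0.48, f(2.625) = 24/53, f(3) = 3/7.
Sum = Δu · [f(1.875) + f(2.25) + f(2.625) + f(3)].
Sum ≈ 0.702.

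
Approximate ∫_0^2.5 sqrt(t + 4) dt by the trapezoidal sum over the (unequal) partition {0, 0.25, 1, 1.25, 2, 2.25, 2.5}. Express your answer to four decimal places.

5.7129

Subinterval widths: 0.25, 0.75, 0.25, 0.75, 0.25, 0.25.
f(0) ≈ 2.0000, f(0.25) ≈ 2.0616, f(1) ≈ 2.2361, f(1.25) ≈ 2.2913, f(2) ≈ 2.4495, f(2.25) ≈ 2.5000, f(2.5) ≈ 2.5495.
On each subinterval the trapezoid contributes (Δt_i/2)·[f(t_{i-1}) + f(t_i)].
Sum ≈ 5.7129.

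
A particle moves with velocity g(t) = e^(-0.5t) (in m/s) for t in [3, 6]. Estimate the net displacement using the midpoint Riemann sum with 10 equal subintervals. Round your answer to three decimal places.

0.346

Δt = (6 − 3)/10 = 0.3.
Midpoints: 3.15, 3.45, 3.75, 4.05, 4.35, 4.65, 4.95, 5.25, 5.55, 5.85.
g(3.15) ≈ 0.207, g(3.45) ≈ 0.178, g(3.75) ≈ 0.153, g(4.05) ≈ 0.132, g(4.35) ≈ 0.114, g(4.65) ≈ 0.098, g(4.95) ≈ 0.084, g(5.25) ≈ 0.072, g(5.55) ≈ 0.062, g(5.85) ≈ 0.054.
Sum = Δt · [g(3.15) + g(3.45) + g(3.75) + ...].
Sum ≈ 0.346.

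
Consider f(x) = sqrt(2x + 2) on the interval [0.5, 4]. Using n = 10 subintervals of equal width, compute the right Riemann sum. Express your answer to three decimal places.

9.057

Δx = (4 − 0.5)/10 = 0.35.
Right endpoints: 0.85, 1.2, 1.55, 1.9, 2.25, 2.6, 2.95, 3.3, 3.65, 4.
f(0.85) ≈ 1.924, f(1.2) ≈ 2.098, f(1.55) ≈ 2.258, f(1.9) ≈ 2.408, f(2.25) ≈ 2.550, f(2.6) ≈ 2.683, f(2.95) ≈ 2.811, f(3.3) ≈ 2.933, f(3.65) ≈ 3.050, f(4) ≈ 3.162.
Sum = Δx · [f(0.85) + f(1.2) + f(1.55) + ...].
Sum ≈ 9.057.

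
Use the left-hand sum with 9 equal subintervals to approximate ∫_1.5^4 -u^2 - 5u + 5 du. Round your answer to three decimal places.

-38.470

Δu = (4 − 1.5)/9 = 5/18.
Left endpoints: 1.5, 16/9, 37/18, 7/3, 47/18, 26/9, 19/6, 31/9, 67/18.
f(1.5) = -4.75, f(16/9) = -571/81, f(37/18) = -3079/324, f(7/3) = -109/9, f(47/18) = -4819/324, f(26/9) = -1441/81, f(19/6) = -751/36, f(31/9) = -1951/81, f(67/18) = -8899/324.
Sum = Δu · [f(1.5) + f(16/9) + f(37/18) + ...].
Sum ≈ -38.470.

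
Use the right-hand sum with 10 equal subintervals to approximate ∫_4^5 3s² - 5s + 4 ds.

43.605

Δs = (5 − 4)/10 = 0.1.
Right endpoints: 4.1, 4.2, 4.3, 4.4, 4.5, 4.6, 4.7, 4.8, 4.9, 5.
f(4.1) = 33.93, f(4.2) = 35.92, f(4.3) = 37.97, f(4.4) = 40.08, f(4.5) = 42.25, f(4.6) = 44.48, f(4.7) = 46.77, f(4.8) = 49.12, f(4.9) = 51.53, f(5) = 54.
Sum = Δs · [f(4.1) + f(4.2) + f(4.3) + ...].
Sum = 43.605.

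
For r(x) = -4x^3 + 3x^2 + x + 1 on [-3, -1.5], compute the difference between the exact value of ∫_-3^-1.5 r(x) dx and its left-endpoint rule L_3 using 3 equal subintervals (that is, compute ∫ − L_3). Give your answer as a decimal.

-30.1875

Exact integral: ∫_-3^-1.5 r(x) dx = 97.6875.
L_3 = 127.875.
Error = 97.6875 − 127.875 = -30.1875.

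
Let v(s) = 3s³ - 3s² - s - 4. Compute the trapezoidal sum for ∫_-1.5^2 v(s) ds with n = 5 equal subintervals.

Δs = (2 − (-1.5))/5 = 0.7.
v(-1.5) = -19.375, v(-0.8) = -6.656, v(-0.1) = -3.933, v(0.6) = -5.032, v(1.3) = -3.779, v(2) = 6.
T_5 = (Δs/2)·[v(s_0) + 2v(s_1) + ... + 2v(s_{4}) + v(s_5)].
Sum = -18.26125.

-18.26125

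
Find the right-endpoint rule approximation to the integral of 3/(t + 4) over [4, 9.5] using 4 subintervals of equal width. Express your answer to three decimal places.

Δt = (9.5 − 4)/4 = 1.375.
Right endpoints: 5.375, 6.75, 8.125, 9.5.
f(5.375) = 0.32, f(6.75) = 12/43, f(8.125) = 24/97, f(9.5) = 2/9.
Sum = Δt · [f(5.375) + f(6.75) + f(8.125) + f(9.5)].
Sum ≈ 1.469.

1.469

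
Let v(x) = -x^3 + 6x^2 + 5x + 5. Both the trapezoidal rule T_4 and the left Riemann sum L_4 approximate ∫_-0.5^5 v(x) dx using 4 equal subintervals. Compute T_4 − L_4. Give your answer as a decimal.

34.9765625

T_4 ≈ 182.09082031.
L_4 ≈ 147.11425781.
T_4 − L_4 = 34.9765625.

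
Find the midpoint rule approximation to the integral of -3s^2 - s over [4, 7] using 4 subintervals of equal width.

-295.078125

Δs = (7 − 4)/4 = 0.75.
Midpoints: 4.375, 5.125, 5.875, 6.625.
f(4.375) = -61.796875, f(5.125) = -83.921875, f(5.875) = -109.421875, f(6.625) = -138.296875.
Sum = Δs · [f(4.375) + f(5.125) + f(5.875) + f(6.625)].
Sum = -295.078125.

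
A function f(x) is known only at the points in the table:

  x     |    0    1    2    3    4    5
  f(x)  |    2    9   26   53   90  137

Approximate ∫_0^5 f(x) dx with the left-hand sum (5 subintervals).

180

Δx = 1.
Sum = 1·[2 + 9 + 26 + 53 + 90] = 180.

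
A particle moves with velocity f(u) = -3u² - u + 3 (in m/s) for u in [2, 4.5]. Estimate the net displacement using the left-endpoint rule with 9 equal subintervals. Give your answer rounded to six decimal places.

-76.728395

Δu = (4.5 − 2)/9 = 5/18.
Left endpoints: 2, 41/18, 23/9, 17/6, 28/9, 61/18, 11/3, 71/18, 38/9.
f(2) = -11, f(41/18) = -1603/108, f(23/9) = -517/27, f(17/6) = -287/12, f(28/9) = -787/27, f(61/18) = -3763/108, f(11/3) = -41, f(71/18) = -5143/108, f(38/9) = -1477/27.
Sum = Δu · [f(2) + f(41/18) + f(23/9) + ...].
Sum ≈ -76.728395.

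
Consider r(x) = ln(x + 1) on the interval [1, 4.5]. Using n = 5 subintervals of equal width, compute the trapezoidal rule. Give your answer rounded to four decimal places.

4.4769

Δx = (4.5 − 1)/5 = 0.7.
r(1) ≈ 0.6931, r(1.7) ≈ 0.9933, r(2.4) ≈ 1.2238, r(3.1) ≈ 1.4110, r(3.8) ≈ 1.5686, r(4.5) ≈ 1.7047.
T_5 = (Δx/2)·[r(x_0) + 2r(x_1) + ... + 2r(x_{4}) + r(x_5)].
Sum ≈ 4.4769.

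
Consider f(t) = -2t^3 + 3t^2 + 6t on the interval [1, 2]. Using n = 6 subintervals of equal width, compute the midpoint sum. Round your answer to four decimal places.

8.5139

Δt = (2 − 1)/6 = 1/6.
Midpoints: 13/12, 1.25, 17/12, 19/12, 1.75, 23/12.
f(13/12) = 6461/864, f(1.25) = 8.28125, f(17/12) = 7633/864, f(19/12) = 7847/864, f(1.75) = 8.96875, f(23/12) = 7291/864.
Sum = Δt · [f(13/12) + f(1.25) + f(17/12) + ...].
Sum ≈ 8.5139.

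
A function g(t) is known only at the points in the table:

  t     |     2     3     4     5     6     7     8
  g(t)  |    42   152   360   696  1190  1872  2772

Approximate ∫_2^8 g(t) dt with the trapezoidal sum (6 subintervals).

Δt = 1.
T_6 = (1/2)·[42 + 2·152 + 2·360 + 2·696 + 2·1190 + 2·1872 + 2772] = 5677.

5677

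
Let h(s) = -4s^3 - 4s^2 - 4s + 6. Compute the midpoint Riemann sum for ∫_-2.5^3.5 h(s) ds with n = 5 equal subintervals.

Δs = (3.5 − (-2.5))/5 = 1.2.
Midpoints: -1.9, -0.7, 0.5, 1.7, 2.9.
h(-1.9) = 26.596, h(-0.7) = 8.212, h(0.5) = 2.5, h(1.7) = -32.012, h(2.9) = -136.796.
Sum = Δs · [h(-1.9) + h(-0.7) + h(0.5) + h(1.7) + h(2.9)].
Sum = -157.8.

-157.8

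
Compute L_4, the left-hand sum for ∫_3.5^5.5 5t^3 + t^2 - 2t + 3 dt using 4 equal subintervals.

833.25

Δt = (5.5 − 3.5)/4 = 0.5.
Left endpoints: 3.5, 4, 4.5, 5.
f(3.5) = 222.625, f(4) = 331, f(4.5) = 469.875, f(5) = 643.
Sum = Δt · [f(3.5) + f(4) + f(4.5) + f(5)].
Sum = 833.25.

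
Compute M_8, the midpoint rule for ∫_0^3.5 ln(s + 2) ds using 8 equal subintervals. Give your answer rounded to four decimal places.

Δs = (3.5 − 0)/8 = 0.4375.
Midpoints: 0.21875, 0.65625, 1.09375, 1.53125, 1.96875, 2.40625, 2.84375, 3.28125.
f(0.21875) ≈ 0.7969, f(0.65625) ≈ 0.9769, f(1.09375) ≈ 1.1294, f(1.53125) ≈ 1.2617, f(1.96875) ≈ 1.3785, f(2.40625) ≈ 1.4830, f(2.84375) ≈ 1.5777, f(3.28125) ≈ 1.6642.
Sum = Δs · [f(0.21875) + f(0.65625) + f(1.09375) + ...].
Sum ≈ 4.4923.

4.4923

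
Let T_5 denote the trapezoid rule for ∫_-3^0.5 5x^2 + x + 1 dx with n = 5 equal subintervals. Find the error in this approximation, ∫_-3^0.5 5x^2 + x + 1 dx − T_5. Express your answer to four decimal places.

-1.4292

Exact integral: ∫_-3^0.5 f(x) dx ≈ 44.333333.
T_5 = 45.7625.
Error ≈ 44.333333 − 45.7625 ≈ -1.4292.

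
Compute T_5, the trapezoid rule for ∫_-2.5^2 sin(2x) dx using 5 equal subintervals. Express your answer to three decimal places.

Δx = (2 − (-2.5))/5 = 0.9.
f(-2.5) ≈ 0.959, f(-1.6) ≈ 0.058, f(-0.7) ≈ -0.985, f(0.2) ≈ 0.389, f(1.1) ≈ 0.808, f(2) ≈ -0.757.
T_5 = (Δx/2)·[f(x_0) + 2f(x_1) + ... + 2f(x_{4}) + f(x_5)].
Sum ≈ 0.335.

0.335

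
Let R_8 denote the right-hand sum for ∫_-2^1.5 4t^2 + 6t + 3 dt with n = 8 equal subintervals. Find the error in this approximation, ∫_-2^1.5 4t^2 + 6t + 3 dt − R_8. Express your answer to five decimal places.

-3.50911

Exact integral: ∫_-2^1.5 f(t) dt ≈ 20.4166667.
R_8 = 23.92578125.
Error ≈ 20.4166667 − 23.92578125 ≈ -3.50911.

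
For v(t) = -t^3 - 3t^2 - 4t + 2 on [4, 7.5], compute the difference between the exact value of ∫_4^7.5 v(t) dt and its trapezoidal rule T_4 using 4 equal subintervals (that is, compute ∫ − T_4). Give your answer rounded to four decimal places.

9.0439

Exact integral: ∫_4^7.5 v(t) dt = -1158.390625.
T_4 ≈ -1167.434570.
Error ≈ -1158.390625 − (-1167.434570) ≈ 9.0439.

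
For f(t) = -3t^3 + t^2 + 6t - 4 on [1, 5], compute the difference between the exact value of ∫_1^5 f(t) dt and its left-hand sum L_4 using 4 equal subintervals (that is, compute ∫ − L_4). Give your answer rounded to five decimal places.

Exact integral: ∫_1^5 f(t) dt ≈ -370.6666667.
L_4 = -226.
Error ≈ -370.6666667 − (-226) ≈ -144.66667.

-144.66667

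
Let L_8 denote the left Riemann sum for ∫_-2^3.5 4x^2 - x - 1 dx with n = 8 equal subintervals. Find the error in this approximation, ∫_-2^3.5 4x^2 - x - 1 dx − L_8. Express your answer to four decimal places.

7.7201

Exact integral: ∫_-2^3.5 f(x) dx ≈ 58.208333.
L_8 = 50.48828125.
Error ≈ 58.208333 − 50.48828125 ≈ 7.7201.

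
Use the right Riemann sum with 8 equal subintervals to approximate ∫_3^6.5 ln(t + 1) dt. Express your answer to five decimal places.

Δt = (6.5 − 3)/8 = 0.4375.
Right endpoints: 3.4375, 3.875, 4.3125, 4.75, 5.1875, 5.625, 6.0625, 6.5.
f(3.4375) ≈ 1.49009, f(3.875) ≈ 1.58412, f(4.3125) ≈ 1.67006, f(4.75) ≈ 1.74920, f(5.1875) ≈ 1.82253, f(5.625) ≈ 1.89085, f(6.0625) ≈ 1.95480, f(6.5) ≈ 2.01490.
Sum = Δt · [f(3.4375) + f(3.875) + f(4.3125) + ...].
Sum ≈ 6.20224.

6.20224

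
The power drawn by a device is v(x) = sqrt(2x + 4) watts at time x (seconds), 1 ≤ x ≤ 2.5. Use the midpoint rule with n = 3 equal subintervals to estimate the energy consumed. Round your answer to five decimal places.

Δx = (2.5 − 1)/3 = 0.5.
Midpoints: 1.25, 1.75, 2.25.
v(1.25) ≈ 2.54951, v(1.75) ≈ 2.73861, v(2.25) ≈ 2.91548.
Sum = Δx · [v(1.25) + v(1.75) + v(2.25)].
Sum ≈ 4.10180.

4.10180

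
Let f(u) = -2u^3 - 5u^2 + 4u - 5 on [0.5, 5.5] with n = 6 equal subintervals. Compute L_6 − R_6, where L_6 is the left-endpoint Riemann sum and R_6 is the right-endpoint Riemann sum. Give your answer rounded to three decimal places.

385.417

L_6 ≈ -520.18519.
R_6 ≈ -905.60185.
L_6 − R_6 ≈ 385.417.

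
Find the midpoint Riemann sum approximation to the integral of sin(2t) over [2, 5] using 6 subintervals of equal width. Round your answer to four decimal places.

Δt = (5 − 2)/6 = 0.5.
Midpoints: 2.25, 2.75, 3.25, 3.75, 4.25, 4.75.
f(2.25) ≈ -0.9775, f(2.75) ≈ -0.7055, f(3.25) ≈ 0.2151, f(3.75) ≈ 0.9380, f(4.25) ≈ 0.7985, f(4.75) ≈ -0.0752.
Sum = Δt · [f(2.25) + f(2.75) + f(3.25) + ...].
Sum ≈ 0.0967.

0.0967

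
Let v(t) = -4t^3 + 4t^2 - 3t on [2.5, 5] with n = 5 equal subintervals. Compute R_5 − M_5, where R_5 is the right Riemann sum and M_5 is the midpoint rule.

-98.90625

R_5 = -565.
M_5 = -466.09375.
R_5 − M_5 = -98.90625.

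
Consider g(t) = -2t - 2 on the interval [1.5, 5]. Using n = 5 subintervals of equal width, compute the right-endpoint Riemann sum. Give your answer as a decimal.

-32.2

Δt = (5 − 1.5)/5 = 0.7.
Right endpoints: 2.2, 2.9, 3.6, 4.3, 5.
g(2.2) = -6.4, g(2.9) = -7.8, g(3.6) = -9.2, g(4.3) = -10.6, g(5) = -12.
Sum = Δt · [g(2.2) + g(2.9) + g(3.6) + g(4.3) + g(5)].
Sum = -32.2.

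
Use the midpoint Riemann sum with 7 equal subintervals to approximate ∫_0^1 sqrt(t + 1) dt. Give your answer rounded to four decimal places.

Δt = (1 − 0)/7 = 1/7.
Midpoints: 1/14, 3/14, 5/14, 0.5, 9/14, 11/14, 13/14.
f(1/14) ≈ 1.0351, f(3/14) ≈ 1.1019, f(5/14) ≈ 1.1650, f(0.5) ≈ 1.2247, f(9/14) ≈ 1.2817, f(11/14) ≈ 1.3363, f(13/14) ≈ 1.3887.
Sum = Δt · [f(1/14) + f(3/14) + f(5/14) + ...].
Sum ≈ 1.2191.

1.2191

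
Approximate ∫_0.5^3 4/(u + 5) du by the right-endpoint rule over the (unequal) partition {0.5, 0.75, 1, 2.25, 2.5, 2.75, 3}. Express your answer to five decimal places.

Subinterval widths: 0.25, 0.25, 1.25, 0.25, 0.25, 0.25.
Right endpoints: 0.75, 1, 2.25, 2.5, 2.75, 3.
f(0.75) = 16/23, f(1) = 2/3, f(2.25) = 16/29, f(2.5) = 8/15, f(2.75) = 16/31, f(3) = 0.5.
Sum = Σ Δu_i · f(u_i).
Sum ≈ 1.41760.

1.41760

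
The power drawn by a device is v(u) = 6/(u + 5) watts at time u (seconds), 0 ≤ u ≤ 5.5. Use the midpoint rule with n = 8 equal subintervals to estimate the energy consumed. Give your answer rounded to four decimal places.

Δu = (5.5 − 0)/8 = 0.6875.
Midpoints: 0.34375, 1.03125, 1.71875, 2.40625, 3.09375, 3.78125, 4.46875, 5.15625.
v(0.34375) = 64/57, v(1.03125) = 192/193, v(1.71875) = 192/215, v(2.40625) = 64/79, v(3.09375) = 192/259, v(3.78125) = 192/281, v(4.46875) = 64/101, v(5.15625) = 192/325.
Sum = Δu · [v(0.34375) + v(1.03125) + v(1.71875) + ...].
Sum ≈ 4.4480.

4.4480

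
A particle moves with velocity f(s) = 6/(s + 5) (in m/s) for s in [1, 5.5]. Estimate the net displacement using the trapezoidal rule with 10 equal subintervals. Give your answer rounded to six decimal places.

3.359587

Δs = (5.5 − 1)/10 = 0.45.
f(1) = 1, f(1.45) = 40/43, f(1.9) = 20/23, f(2.35) = 40/49, f(2.8) = 10/13, f(3.25) = 8/11, f(3.7) = 20/29, f(4.15) = 40/61, f(4.6) = 0.625, f(5.05) = 40/67, f(5.5) = 4/7.
T_10 = (Δs/2)·[f(s_0) + 2f(s_1) + ... + 2f(s_{9}) + f(s_10)].
Sum ≈ 3.359587.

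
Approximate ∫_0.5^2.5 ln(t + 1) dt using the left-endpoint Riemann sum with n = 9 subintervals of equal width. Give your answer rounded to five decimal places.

1.68076

Δt = (2.5 − 0.5)/9 = 2/9.
Left endpoints: 0.5, 13/18, 17/18, 7/6, 25/18, 29/18, 11/6, 37/18, 41/18.
f(0.5) ≈ 0.40547, f(13/18) ≈ 0.54362, f(17/18) ≈ 0.66498, f(7/6) ≈ 0.77319, f(25/18) ≈ 0.87083, f(29/18) ≈ 0.95978, f(11/6) ≈ 1.04145, f(37/18) ≈ 1.11696, f(41/18) ≈ 1.18717.
Sum = Δt · [f(0.5) + f(13/18) + f(17/18) + ...].
Sum ≈ 1.68076.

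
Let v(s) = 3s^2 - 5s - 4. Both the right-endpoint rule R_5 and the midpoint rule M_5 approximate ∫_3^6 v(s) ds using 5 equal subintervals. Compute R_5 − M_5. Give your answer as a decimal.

R_5 = 129.84.
M_5 = 109.23.
R_5 − M_5 = 20.61.

20.61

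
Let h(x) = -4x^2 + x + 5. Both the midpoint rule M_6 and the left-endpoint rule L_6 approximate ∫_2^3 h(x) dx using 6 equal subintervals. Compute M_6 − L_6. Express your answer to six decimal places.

-1.555556

M_6 ≈ -17.82407407.
L_6 ≈ -16.26851852.
M_6 − L_6 ≈ -1.555556.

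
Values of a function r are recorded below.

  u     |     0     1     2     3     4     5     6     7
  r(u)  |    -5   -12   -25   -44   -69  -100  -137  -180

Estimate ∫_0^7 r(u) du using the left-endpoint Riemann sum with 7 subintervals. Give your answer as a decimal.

Δu = 1.
Sum = 1·[(-5) + (-12) + (-25) + (-44) + (-69) + (-100) + (-137)] = -392.

-392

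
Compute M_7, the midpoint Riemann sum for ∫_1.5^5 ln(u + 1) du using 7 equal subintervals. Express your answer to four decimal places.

4.9623

Δu = (5 − 1.5)/7 = 0.5.
Midpoints: 1.75, 2.25, 2.75, 3.25, 3.75, 4.25, 4.75.
f(1.75) ≈ 1.0116, f(2.25) ≈ 1.1787, f(2.75) ≈ 1.3218, f(3.25) ≈ 1.4469, f(3.75) ≈ 1.5581, f(4.25) ≈ 1.6582, f(4.75) ≈ 1.7492.
Sum = Δu · [f(1.75) + f(2.25) + f(2.75) + ...].
Sum ≈ 4.9623.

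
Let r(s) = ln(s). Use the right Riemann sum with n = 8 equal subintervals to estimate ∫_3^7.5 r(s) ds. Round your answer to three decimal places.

7.568

Δs = (7.5 − 3)/8 = 0.5625.
Right endpoints: 3.5625, 4.125, 4.6875, 5.25, 5.8125, 6.375, 6.9375, 7.5.
r(3.5625) ≈ 1.270, r(4.125) ≈ 1.417, r(4.6875) ≈ 1.545, r(5.25) ≈ 1.658, r(5.8125) ≈ 1.760, r(6.375) ≈ 1.852, r(6.9375) ≈ 1.937, r(7.5) ≈ 2.015.
Sum = Δs · [r(3.5625) + r(4.125) + r(4.6875) + ...].
Sum ≈ 7.568.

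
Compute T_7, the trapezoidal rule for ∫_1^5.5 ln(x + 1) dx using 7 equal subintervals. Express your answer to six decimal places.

6.268555

Δx = (5.5 − 1)/7 = 9/14.
f(1) ≈ 0.693147, f(23/14) ≈ 0.971861, f(16/7) ≈ 1.189584, f(41/14) ≈ 1.368276, f(25/7) ≈ 1.519826, f(59/14) ≈ 1.651402, f(34/7) ≈ 1.767662, f(5.5) ≈ 1.871802.
T_7 = (Δx/2)·[f(x_0) + 2f(x_1) + ... + 2f(x_{6}) + f(x_7)].
Sum ≈ 6.268555.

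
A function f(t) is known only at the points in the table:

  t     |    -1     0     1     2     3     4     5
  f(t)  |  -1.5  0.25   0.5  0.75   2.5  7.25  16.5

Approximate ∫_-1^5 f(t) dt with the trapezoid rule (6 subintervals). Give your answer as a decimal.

Δt = 1.
T_6 = (1/2)·[(-1.5) + 2·0.25 + 2·0.5 + 2·0.75 + 2·2.5 + 2·7.25 + 16.5] = 18.75.

18.75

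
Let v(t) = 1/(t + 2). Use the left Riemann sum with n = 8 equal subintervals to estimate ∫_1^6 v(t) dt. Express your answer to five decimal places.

Δt = (6 − 1)/8 = 0.625.
Left endpoints: 1, 1.625, 2.25, 2.875, 3.5, 4.125, 4.75, 5.375.
v(1) = 1/3, v(1.625) = 8/29, v(2.25) = 4/17, v(2.875) = 8/39, v(3.5) = 2/11, v(4.125) = 8/49, v(4.75) = 4/27, v(5.375) = 8/59.
Sum = Δt · [v(1) + v(1.625) + v(2.25) + ...].
Sum ≈ 1.04903.

1.04903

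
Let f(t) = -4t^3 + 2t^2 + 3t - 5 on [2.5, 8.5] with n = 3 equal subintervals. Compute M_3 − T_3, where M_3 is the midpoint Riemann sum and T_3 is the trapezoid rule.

384

M_3 = -4585.
T_3 = -4969.
M_3 − T_3 = 384.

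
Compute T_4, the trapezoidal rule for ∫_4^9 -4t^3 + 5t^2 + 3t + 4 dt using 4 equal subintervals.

Δt = (9 − 4)/4 = 1.25.
f(4) = -160, f(5.25) = -421.25, f(6.5) = -863.75, f(7.75) = -1534.375, f(9) = -2480.
T_4 = (Δt/2)·[f(t_0) + 2f(t_1) + 2f(t_2) + 2f(t_3) + f(t_4)].
Sum = -5174.21875.

-5174.21875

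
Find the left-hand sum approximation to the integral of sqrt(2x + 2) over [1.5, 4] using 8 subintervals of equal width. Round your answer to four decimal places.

6.6684

Δx = (4 − 1.5)/8 = 0.3125.
Left endpoints: 1.5, 1.8125, 2.125, 2.4375, 2.75, 3.0625, 3.375, 3.6875.
f(1.5) ≈ 2.2361, f(1.8125) ≈ 2.3717, f(2.125) ≈ 2.5000, f(2.4375) ≈ 2.6220, f(2.75) ≈ 2.7386, f(3.0625) ≈ 2.8504, f(3.375) ≈ 2.9580, f(3.6875) ≈ 3.0619.
Sum = Δx · [f(1.5) + f(1.8125) + f(2.125) + ...].
Sum ≈ 6.6684.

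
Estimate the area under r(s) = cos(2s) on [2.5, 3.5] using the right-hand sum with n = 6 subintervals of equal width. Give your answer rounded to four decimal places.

Δs = (3.5 − 2.5)/6 = 1/6.
Right endpoints: 8/3, 17/6, 3, 19/6, 10/3, 3.5.
r(8/3) ≈ 0.5818, r(17/6) ≈ 0.8159, r(3) ≈ 0.9602, r(19/6) ≈ 0.9987, r(10/3) ≈ 0.9274, r(3.5) ≈ 0.7539.
Sum = Δs · [r(8/3) + r(17/6) + r(3) + ...].
Sum ≈ 0.8396.

0.8396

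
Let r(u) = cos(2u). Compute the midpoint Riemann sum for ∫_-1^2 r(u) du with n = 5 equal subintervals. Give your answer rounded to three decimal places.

Δu = (2 − (-1))/5 = 0.6.
Midpoints: -0.7, -0.1, 0.5, 1.1, 1.7.
r(-0.7) ≈ 0.170, r(-0.1) ≈ 0.980, r(0.5) ≈ 0.540, r(1.1) ≈ -0.589, r(1.7) ≈ -0.967.
Sum = Δu · [r(-0.7) + r(-0.1) + r(0.5) + r(1.1) + r(1.7)].
Sum ≈ 0.081.

0.081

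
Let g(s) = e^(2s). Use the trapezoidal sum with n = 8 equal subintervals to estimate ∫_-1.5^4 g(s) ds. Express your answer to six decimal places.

1718.196899

Δs = (4 − (-1.5))/8 = 0.6875.
g(-1.5) ≈ 0.049787, g(-0.8125) ≈ 0.196912, g(-0.125) ≈ 0.778801, g(0.5625) ≈ 3.080217, g(1.25) ≈ 12.182494, g(1.9375) ≈ 48.182698, g(2.625) ≈ 190.566268, g(3.3125) ≈ 753.704213, g(4) ≈ 2980.957987.
T_8 = (Δs/2)·[g(s_0) + 2g(s_1) + ... + 2g(s_{7}) + g(s_8)].
Sum ≈ 1718.196899.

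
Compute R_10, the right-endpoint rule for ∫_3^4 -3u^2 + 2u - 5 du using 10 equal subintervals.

Δu = (4 − 3)/10 = 0.1.
Right endpoints: 3.1, 3.2, 3.3, 3.4, 3.5, 3.6, 3.7, 3.8, 3.9, 4.
f(3.1) = -27.63, f(3.2) = -29.32, f(3.3) = -31.07, f(3.4) = -32.88, f(3.5) = -34.75, f(3.6) = -36.68, f(3.7) = -38.67, f(3.8) = -40.72, f(3.9) = -42.83, f(4) = -45.
Sum = Δu · [f(3.1) + f(3.2) + f(3.3) + ...].
Sum = -35.955.

-35.955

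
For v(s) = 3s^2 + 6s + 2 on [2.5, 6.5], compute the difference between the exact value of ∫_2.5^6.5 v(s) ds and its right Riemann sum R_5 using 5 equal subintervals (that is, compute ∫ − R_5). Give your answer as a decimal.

Exact integral: ∫_2.5^6.5 v(s) ds = 375.
R_5 = 429.08.
Error = 375 − 429.08 = -54.08.

-54.08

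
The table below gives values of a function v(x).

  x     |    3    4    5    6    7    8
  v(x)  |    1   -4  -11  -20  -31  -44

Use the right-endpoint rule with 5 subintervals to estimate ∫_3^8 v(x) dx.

-110

Δx = 1.
Sum = 1·[(-4) + (-11) + (-20) + (-31) + (-44)] = -110.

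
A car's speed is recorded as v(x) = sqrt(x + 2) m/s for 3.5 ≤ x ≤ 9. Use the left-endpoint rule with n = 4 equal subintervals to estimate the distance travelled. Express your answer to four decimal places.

Δx = (9 − 3.5)/4 = 1.375.
Left endpoints: 3.5, 4.875, 6.25, 7.625.
v(3.5) ≈ 2.3452, v(4.875) ≈ 2.6220, v(6.25) ≈ 2.8723, v(7.625) ≈ 3.1024.
Sum = Δx · [v(3.5) + v(4.875) + v(6.25) + v(7.625)].
Sum ≈ 15.0452.

15.0452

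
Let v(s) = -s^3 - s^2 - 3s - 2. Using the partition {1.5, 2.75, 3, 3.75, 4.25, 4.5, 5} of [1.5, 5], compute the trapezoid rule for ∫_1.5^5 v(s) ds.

Subinterval widths: 1.25, 0.25, 0.75, 0.5, 0.25, 0.5.
v(1.5) = -12.125, v(2.75) = -38.609375, v(3) = -47, v(3.75) = -80.046875, v(4.25) = -109.578125, v(4.5) = -126.875, v(5) = -167.
On each subinterval the trapezoid contributes (Δs_i/2)·[v(s_{i-1}) + v(s_i)].
Sum = -240.484375.

-240.484375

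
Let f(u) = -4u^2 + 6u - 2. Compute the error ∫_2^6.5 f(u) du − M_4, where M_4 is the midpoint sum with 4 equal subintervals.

Exact integral: ∫_2^6.5 f(u) du = -249.75.
M_4 = -247.8515625.
Error = -249.75 − (-247.8515625) = -1.8984375.

-1.8984375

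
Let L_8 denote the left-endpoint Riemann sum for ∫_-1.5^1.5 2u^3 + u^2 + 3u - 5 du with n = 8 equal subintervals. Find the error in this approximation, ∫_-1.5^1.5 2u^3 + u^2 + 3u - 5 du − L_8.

4.1484375

Exact integral: ∫_-1.5^1.5 f(u) du = -12.75.
L_8 = -16.8984375.
Error = -12.75 − (-16.8984375) = 4.1484375.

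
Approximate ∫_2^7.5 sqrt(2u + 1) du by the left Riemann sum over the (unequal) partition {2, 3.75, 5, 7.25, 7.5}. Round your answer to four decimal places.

16.0041

Subinterval widths: 1.75, 1.25, 2.25, 0.25.
Left endpoints: 2, 3.75, 5, 7.25.
f(2) ≈ 2.2361, f(3.75) ≈ 2.9155, f(5) ≈ 3.3166, f(7.25) ≈ 3.9370.
Sum = Σ Δu_i · f(u_i).
Sum ≈ 16.0041.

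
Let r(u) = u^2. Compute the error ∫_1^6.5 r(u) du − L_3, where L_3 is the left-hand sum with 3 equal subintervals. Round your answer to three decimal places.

Exact integral: ∫_1^6.5 r(u) du ≈ 91.20833.
L_3 ≈ 56.47685.
Error ≈ 91.20833 − 56.47685 ≈ 34.731.

34.731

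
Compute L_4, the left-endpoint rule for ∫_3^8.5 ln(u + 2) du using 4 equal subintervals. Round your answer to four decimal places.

Δu = (8.5 − 3)/4 = 1.375.
Left endpoints: 3, 4.375, 5.75, 7.125.
f(3) ≈ 1.6094, f(4.375) ≈ 1.8524, f(5.75) ≈ 2.0477, f(7.125) ≈ 2.2110.
Sum = Δu · [f(3) + f(4.375) + f(5.75) + f(7.125)].
Sum ≈ 10.6157.

10.6157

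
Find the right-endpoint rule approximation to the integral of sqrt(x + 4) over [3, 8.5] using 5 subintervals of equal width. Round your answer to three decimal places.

17.601

Δx = (8.5 − 3)/5 = 1.1.
Right endpoints: 4.1, 5.2, 6.3, 7.4, 8.5.
f(4.1) ≈ 2.846, f(5.2) ≈ 3.033, f(6.3) ≈ 3.209, f(7.4) ≈ 3.376, f(8.5) ≈ 3.536.
Sum = Δx · [f(4.1) + f(5.2) + f(6.3) + f(7.4) + f(8.5)].
Sum ≈ 17.601.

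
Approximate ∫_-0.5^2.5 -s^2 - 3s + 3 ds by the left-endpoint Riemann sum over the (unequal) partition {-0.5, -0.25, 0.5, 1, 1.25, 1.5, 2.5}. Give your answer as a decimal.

Subinterval widths: 0.25, 0.75, 0.5, 0.25, 0.25, 1.
Left endpoints: -0.5, -0.25, 0.5, 1, 1.25, 1.5.
f(-0.5) = 4.25, f(-0.25) = 3.6875, f(0.5) = 1.25, f(1) = -1, f(1.25) = -2.3125, f(1.5) = -3.75.
Sum = Σ Δs_i · f(s_i).
Sum = -0.125.

-0.125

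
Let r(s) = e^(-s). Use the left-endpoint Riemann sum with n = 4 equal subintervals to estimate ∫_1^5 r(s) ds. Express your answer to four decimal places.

0.5713

Δs = (5 − 1)/4 = 1.
Left endpoints: 1, 2, 3, 4.
r(1) ≈ 0.3679, r(2) ≈ 0.1353, r(3) ≈ 0.0498, r(4) ≈ 0.0183.
Sum = Δs · [r(1) + r(2) + r(3) + r(4)].
Sum ≈ 0.5713.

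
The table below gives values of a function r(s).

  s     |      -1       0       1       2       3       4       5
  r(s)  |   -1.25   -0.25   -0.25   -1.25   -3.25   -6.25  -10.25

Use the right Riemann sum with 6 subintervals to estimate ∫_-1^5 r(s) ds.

-21.5

Δs = 1.
Sum = 1·[(-0.25) + (-0.25) + (-1.25) + (-3.25) + (-6.25) + (-10.25)] = -21.5.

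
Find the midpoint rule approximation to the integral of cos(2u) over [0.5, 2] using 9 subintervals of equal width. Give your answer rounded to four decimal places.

Δu = (2 − 0.5)/9 = 1/6.
Midpoints: 7/12, 0.75, 11/12, 13/12, 1.25, 17/12, 19/12, 1.75, 23/12.
f(7/12) ≈ 0.3932, f(0.75) ≈ 0.0707, f(11/12) ≈ -0.2595, f(13/12) ≈ -0.5612, f(1.25) ≈ -0.8011, f(17/12) ≈ -0.9529, f(19/12) ≈ -0.9997, f(1.75) ≈ -0.9365, f(23/12) ≈ -0.7701.
Sum = Δu · [f(7/12) + f(0.75) + f(11/12) + ...].
Sum ≈ -0.8028.

-0.8028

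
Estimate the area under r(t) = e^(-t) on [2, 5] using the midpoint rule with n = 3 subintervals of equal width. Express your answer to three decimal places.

Δt = (5 − 2)/3 = 1.
Midpoints: 2.5, 3.5, 4.5.
r(2.5) ≈ 0.082, r(3.5) ≈ 0.030, r(4.5) ≈ 0.011.
Sum = Δt · [r(2.5) + r(3.5) + r(4.5)].
Sum ≈ 0.123.

0.123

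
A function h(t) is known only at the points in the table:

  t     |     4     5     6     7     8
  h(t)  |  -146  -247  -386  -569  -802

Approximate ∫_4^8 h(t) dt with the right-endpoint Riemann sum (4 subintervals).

Δt = 1.
Sum = 1·[(-247) + (-386) + (-569) + (-802)] = -2004.

-2004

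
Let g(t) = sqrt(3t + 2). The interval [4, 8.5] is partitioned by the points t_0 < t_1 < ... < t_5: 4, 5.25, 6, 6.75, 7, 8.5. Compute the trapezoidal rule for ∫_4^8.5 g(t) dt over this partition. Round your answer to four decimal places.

Subinterval widths: 1.25, 0.75, 0.75, 0.25, 1.5.
g(4) ≈ 3.7417, g(5.25) ≈ 4.2131, g(6) ≈ 4.4721, g(6.75) ≈ 4.7170, g(7) ≈ 4.7958, g(8.5) ≈ 5.2440.
On each subinterval the trapezoid contributes (Δt_i/2)·[g(t_{i-1}) + g(t_i)].
Sum ≈ 20.3936.

20.3936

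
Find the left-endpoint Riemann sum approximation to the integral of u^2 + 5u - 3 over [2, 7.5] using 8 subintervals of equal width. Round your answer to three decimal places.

Δu = (7.5 − 2)/8 = 0.6875.
Left endpoints: 2, 2.6875, 3.375, 4.0625, 4.75, 5.4375, 6.125, 6.8125.
f(2) = 11, f(2.6875) = 17.66015625, f(3.375) = 25.265625, f(4.0625) = 33.81640625, f(4.75) = 43.3125, f(5.4375) = 53.75390625, f(6.125) = 65.140625, f(6.8125) = 77.47265625.
Sum = Δu · [f(2) + f(2.6875) + f(3.375) + ...].
Sum ≈ 225.103.

225.103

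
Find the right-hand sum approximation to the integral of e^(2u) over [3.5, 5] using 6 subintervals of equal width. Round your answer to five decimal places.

Δu = (5 − 3.5)/6 = 0.25.
Right endpoints: 3.75, 4, 4.25, 4.5, 4.75, 5.
f(3.75) ≈ 1808.04241, f(4) ≈ 2980.95799, f(4.25) ≈ 4914.76884, f(4.5) ≈ 8103.08393, f(4.75) ≈ 13359.72683, f(5) ≈ 22026.46579.
Sum = Δu · [f(3.75) + f(4) + f(4.25) + ...].
Sum ≈ 13298.26145.

13298.26145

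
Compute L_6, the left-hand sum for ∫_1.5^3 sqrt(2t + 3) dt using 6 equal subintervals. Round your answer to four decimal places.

4.0318

Δt = (3 − 1.5)/6 = 0.25.
Left endpoints: 1.5, 1.75, 2, 2.25, 2.5, 2.75.
f(1.5) ≈ 2.4495, f(1.75) ≈ 2.5495, f(2) ≈ 2.6458, f(2.25) ≈ 2.7386, f(2.5) ≈ 2.8284, f(2.75) ≈ 2.9155.
Sum = Δt · [f(1.5) + f(1.75) + f(2) + ...].
Sum ≈ 4.0318.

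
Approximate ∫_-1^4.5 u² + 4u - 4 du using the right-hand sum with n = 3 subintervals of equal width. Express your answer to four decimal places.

88.1019

Δu = (4.5 − (-1))/3 = 11/6.
Right endpoints: 5/6, 8/3, 4.5.
f(5/6) = 1/36, f(8/3) = 124/9, f(4.5) = 34.25.
Sum = Δu · [f(5/6) + f(8/3) + f(4.5)].
Sum ≈ 88.1019.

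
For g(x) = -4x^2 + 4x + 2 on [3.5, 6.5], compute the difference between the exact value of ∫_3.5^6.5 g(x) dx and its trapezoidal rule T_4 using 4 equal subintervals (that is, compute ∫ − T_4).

1.125

Exact integral: ∫_3.5^6.5 g(x) dx = -243.
T_4 = -244.125.
Error = -243 − (-244.125) = 1.125.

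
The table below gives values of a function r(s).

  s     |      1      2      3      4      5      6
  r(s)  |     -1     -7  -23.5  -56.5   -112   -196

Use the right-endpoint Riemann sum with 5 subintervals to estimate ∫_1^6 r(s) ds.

-395

Δs = 1.
Sum = 1·[(-7) + (-23.5) + (-56.5) + (-112) + (-196)] = -395.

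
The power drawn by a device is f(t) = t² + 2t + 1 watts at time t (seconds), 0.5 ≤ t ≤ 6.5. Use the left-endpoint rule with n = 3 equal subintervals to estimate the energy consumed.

89.5

Δt = (6.5 − 0.5)/3 = 2.
Left endpoints: 0.5, 2.5, 4.5.
f(0.5) = 2.25, f(2.5) = 12.25, f(4.5) = 30.25.
Sum = Δt · [f(0.5) + f(2.5) + f(4.5)].
Sum = 89.5.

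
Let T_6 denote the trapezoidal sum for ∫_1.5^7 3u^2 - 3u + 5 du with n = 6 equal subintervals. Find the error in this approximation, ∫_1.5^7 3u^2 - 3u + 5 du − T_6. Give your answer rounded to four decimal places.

Exact integral: ∫_1.5^7 f(u) du = 297.
T_6 ≈ 299.310764.
Error ≈ 297 − 299.310764 ≈ -2.3108.

-2.3108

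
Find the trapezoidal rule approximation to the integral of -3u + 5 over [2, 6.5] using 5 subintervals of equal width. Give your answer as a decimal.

-34.875

Δu = (6.5 − 2)/5 = 0.9.
f(2) = -1, f(2.9) = -3.7, f(3.8) = -6.4, f(4.7) = -9.1, f(5.6) = -11.8, f(6.5) = -14.5.
T_5 = (Δu/2)·[f(u_0) + 2f(u_1) + ... + 2f(u_{4}) + f(u_5)].
Sum = -34.875.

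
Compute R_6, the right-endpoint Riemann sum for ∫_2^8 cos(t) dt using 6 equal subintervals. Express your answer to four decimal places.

0.2086

Δt = (8 − 2)/6 = 1.
Right endpoints: 3, 4, 5, 6, 7, 8.
f(3) ≈ -0.9900, f(4) ≈ -0.6536, f(5) ≈ 0.2837, f(6) ≈ 0.9602, f(7) ≈ 0.7539, f(8) ≈ -0.1455.
Sum = Δt · [f(3) + f(4) + f(5) + ...].
Sum ≈ 0.2086.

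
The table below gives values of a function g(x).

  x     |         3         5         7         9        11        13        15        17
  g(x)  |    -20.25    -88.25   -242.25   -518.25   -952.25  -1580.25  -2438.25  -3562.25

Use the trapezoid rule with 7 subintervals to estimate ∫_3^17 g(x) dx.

Δx = 2.
T_7 = (2/2)·[(-20.25) + 2·(-88.25) + 2·(-242.25) + 2·(-518.25) + 2·(-952.25) + 2·(-1580.25) + 2·(-2438.25) + (-3562.25)] = -15221.5.

-15221.5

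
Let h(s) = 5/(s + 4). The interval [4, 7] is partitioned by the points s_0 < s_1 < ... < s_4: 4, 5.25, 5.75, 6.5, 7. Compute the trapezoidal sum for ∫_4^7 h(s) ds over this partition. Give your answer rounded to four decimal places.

1.5954

Subinterval widths: 1.25, 0.5, 0.75, 0.5.
h(4) = 0.625, h(5.25) = 20/37, h(5.75) = 20/39, h(6.5) = 10/21, h(7) = 5/11.
On each subinterval the trapezoid contributes (Δs_i/2)·[h(s_{i-1}) + h(s_i)].
Sum ≈ 1.5954.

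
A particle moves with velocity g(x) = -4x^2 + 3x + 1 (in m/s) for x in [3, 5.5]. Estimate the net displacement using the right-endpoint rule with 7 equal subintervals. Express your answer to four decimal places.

Δx = (5.5 − 3)/7 = 5/14.
Right endpoints: 47/14, 26/7, 57/14, 31/7, 67/14, 36/7, 5.5.
g(47/14) = -3333/98, g(26/7) = -2109/49, g(57/14) = -5203/98, g(31/7) = -3144/49, g(67/14) = -7473/98, g(36/7) = -4379/49, g(5.5) = -103.5.
Sum = Δx · [g(47/14) + g(26/7) + g(57/14) + ...].
Sum ≈ -165.5102.

-165.5102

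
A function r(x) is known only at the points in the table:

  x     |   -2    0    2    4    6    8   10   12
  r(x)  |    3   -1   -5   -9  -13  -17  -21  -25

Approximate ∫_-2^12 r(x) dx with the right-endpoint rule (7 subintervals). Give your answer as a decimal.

Δx = 2.
Sum = 2·[(-1) + (-5) + (-9) + (-13) + (-17) + (-21) + (-25)] = -182.

-182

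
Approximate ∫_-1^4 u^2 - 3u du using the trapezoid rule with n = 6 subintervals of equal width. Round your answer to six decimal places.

-0.254630

Δu = (4 − (-1))/6 = 5/6.
f(-1) = 4, f(-1/6) = 19/36, f(2/3) = -14/9, f(1.5) = -2.25, f(7/3) = -14/9, f(19/6) = 19/36, f(4) = 4.
T_6 = (Δu/2)·[f(u_0) + 2f(u_1) + ... + 2f(u_{5}) + f(u_6)].
Sum ≈ -0.254630.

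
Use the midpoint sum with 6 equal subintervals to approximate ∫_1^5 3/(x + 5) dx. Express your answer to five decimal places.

Δx = (5 − 1)/6 = 2/3.
Midpoints: 4/3, 2, 8/3, 10/3, 4, 14/3.
f(4/3) = 9/19, f(2) = 3/7, f(8/3) = 9/23, f(10/3) = 0.36, f(4) = 1/3, f(14/3) = 9/29.
Sum = Δx · [f(4/3) + f(2) + f(8/3) + ...].
Sum ≈ 1.53149.

1.53149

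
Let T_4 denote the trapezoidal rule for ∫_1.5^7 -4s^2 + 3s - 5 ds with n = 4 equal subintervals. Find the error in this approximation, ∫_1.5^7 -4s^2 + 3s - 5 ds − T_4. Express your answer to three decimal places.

6.932

Exact integral: ∫_1.5^7 f(s) ds ≈ -410.20833.
T_4 = -417.140625.
Error ≈ -410.20833 − (-417.140625) ≈ 6.932.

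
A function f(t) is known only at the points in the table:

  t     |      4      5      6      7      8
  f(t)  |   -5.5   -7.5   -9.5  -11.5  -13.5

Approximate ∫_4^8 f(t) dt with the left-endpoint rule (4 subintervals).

Δt = 1.
Sum = 1·[(-5.5) + (-7.5) + (-9.5) + (-11.5)] = -34.

-34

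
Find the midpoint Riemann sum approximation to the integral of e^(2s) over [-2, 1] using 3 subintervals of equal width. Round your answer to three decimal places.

Δs = (1 − (-2))/3 = 1.
Midpoints: -1.5, -0.5, 0.5.
f(-1.5) ≈ 0.050, f(-0.5) ≈ 0.368, f(0.5) ≈ 2.718.
Sum = Δs · [f(-1.5) + f(-0.5) + f(0.5)].
Sum ≈ 3.136.

3.136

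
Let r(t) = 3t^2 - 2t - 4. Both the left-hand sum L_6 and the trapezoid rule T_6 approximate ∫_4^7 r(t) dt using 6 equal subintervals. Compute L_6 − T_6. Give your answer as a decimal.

-23.25

L_6 = 211.125.
T_6 = 234.375.
L_6 − T_6 = -23.25.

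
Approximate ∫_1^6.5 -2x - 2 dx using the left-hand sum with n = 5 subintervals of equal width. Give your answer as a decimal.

-46.2

Δx = (6.5 − 1)/5 = 1.1.
Left endpoints: 1, 2.1, 3.2, 4.3, 5.4.
f(1) = -4, f(2.1) = -6.2, f(3.2) = -8.4, f(4.3) = -10.6, f(5.4) = -12.8.
Sum = Δx · [f(1) + f(2.1) + f(3.2) + f(4.3) + f(5.4)].
Sum = -46.2.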